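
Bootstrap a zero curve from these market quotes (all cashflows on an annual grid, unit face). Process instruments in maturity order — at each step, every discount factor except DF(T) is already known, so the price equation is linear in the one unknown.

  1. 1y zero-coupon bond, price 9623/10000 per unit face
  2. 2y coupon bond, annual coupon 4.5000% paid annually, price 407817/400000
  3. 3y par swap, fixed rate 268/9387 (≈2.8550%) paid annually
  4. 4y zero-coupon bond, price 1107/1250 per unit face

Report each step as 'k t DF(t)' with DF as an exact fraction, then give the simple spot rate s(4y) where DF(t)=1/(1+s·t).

1 1 9623/10000
2 2 4671/5000
3 3 2299/2500
4 4 1107/1250
s(4y) = (1/(1107/1250) − 1)/(4) = 143/4428 ≈ 3.2294%

step 1 [1y] zero: DF = P = 9623/10000 ≈ 0.962300
step 2 [2y] bond c/1=9/200: DF=(407817/400000 − 9/200·(0.962300))/(1+9/200) = 4671/5000 ≈ 0.934200
step 3 [3y] swap r/1=268/9387: DF=(1 − 268/9387·(0.962300+0.934200))/(1+268/9387) = 2299/2500 ≈ 0.919600
step 4 [4y] zero: DF = P = 1107/1250 ≈ 0.885600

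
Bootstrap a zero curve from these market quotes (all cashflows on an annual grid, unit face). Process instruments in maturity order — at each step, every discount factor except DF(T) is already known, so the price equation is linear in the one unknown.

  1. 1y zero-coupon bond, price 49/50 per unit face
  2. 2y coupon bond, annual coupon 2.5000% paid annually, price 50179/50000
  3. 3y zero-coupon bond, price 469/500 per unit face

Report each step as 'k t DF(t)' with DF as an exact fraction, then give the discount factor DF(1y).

step 1 [1y] zero: DF = P = 49/50 ≈ 0.980000
step 2 [2y] bond c/1=1/40: DF=(50179/50000 − 1/40·(0.980000))/(1+1/40) = 597/625 ≈ 0.955200
step 3 [3y] zero: DF = P = 469/500 ≈ 0.938000

1 1 49/50
2 2 597/625
3 3 469/500
DF(1y) = 49/50 ≈ 0.980000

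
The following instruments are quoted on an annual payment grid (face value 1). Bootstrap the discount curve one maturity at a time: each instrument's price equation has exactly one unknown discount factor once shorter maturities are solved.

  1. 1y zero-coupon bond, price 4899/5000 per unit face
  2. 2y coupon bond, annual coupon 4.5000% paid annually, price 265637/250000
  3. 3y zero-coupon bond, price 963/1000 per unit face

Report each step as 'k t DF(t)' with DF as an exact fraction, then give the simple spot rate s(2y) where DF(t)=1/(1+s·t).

1 1 4899/5000
2 2 4873/5000
3 3 963/1000
s(2y) = (1/(4873/5000) − 1)/(2) = 127/9746 ≈ 1.3031%

step 1 [1y] zero: DF = P = 4899/5000 ≈ 0.979800
step 2 [2y] bond c/1=9/200: DF=(265637/250000 − 9/200·(0.979800))/(1+9/200) = 4873/5000 ≈ 0.974600
step 3 [3y] zero: DF = P = 963/1000 ≈ 0.963000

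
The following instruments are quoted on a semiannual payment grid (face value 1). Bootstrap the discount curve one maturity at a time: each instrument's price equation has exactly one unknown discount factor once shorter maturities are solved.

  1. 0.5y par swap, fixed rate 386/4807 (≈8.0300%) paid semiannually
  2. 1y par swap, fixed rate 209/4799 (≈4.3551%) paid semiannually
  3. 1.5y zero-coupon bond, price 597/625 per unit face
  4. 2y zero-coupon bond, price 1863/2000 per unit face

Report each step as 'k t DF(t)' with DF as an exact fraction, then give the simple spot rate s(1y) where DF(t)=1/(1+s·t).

1 1/2 4807/5000
2 1 4791/5000
3 3/2 597/625
4 2 1863/2000
s(1y) = (1/(4791/5000) − 1)/(1) = 209/4791 ≈ 4.3623%

step 1 [0.5y] swap r/2=193/4807: DF=(1 − 193/4807·(0))/(1+193/4807) = 4807/5000 ≈ 0.961400
step 2 [1y] swap r/2=209/9598: DF=(1 − 209/9598·(0.961400))/(1+209/9598) = 4791/5000 ≈ 0.958200
step 3 [1.5y] zero: DF = P = 597/625 ≈ 0.955200
step 4 [2y] zero: DF = P = 1863/2000 ≈ 0.931500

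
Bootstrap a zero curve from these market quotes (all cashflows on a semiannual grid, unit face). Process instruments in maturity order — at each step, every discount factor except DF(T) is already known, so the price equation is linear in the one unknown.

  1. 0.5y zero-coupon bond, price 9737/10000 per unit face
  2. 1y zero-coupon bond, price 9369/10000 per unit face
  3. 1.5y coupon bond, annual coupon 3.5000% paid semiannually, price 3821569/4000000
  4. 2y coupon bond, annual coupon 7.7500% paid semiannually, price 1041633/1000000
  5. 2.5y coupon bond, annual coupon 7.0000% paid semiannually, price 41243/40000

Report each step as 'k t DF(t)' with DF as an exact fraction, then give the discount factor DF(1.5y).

step 1 [0.5y] zero: DF = P = 9737/10000 ≈ 0.973700
step 2 [1y] zero: DF = P = 9369/10000 ≈ 0.936900
step 3 [1.5y] bond c/2=7/400: DF=(3821569/4000000 − 7/400·(0.973700+0.936900))/(1+7/400) = 9061/10000 ≈ 0.906100
step 4 [2y] bond c/2=31/800: DF=(1041633/1000000 − 31/800·(0.973700+0.936900+0.906100))/(1+31/800) = 8977/10000 ≈ 0.897700
step 5 [2.5y] bond c/2=7/200: DF=(41243/40000 − 7/200·(0.973700+0.936900+0.906100+0.897700))/(1+7/200) = 4353/5000 ≈ 0.870600

1 1/2 9737/10000
2 1 9369/10000
3 3/2 9061/10000
4 2 8977/10000
5 5/2 4353/5000
DF(1.5y) = 9061/10000 ≈ 0.906100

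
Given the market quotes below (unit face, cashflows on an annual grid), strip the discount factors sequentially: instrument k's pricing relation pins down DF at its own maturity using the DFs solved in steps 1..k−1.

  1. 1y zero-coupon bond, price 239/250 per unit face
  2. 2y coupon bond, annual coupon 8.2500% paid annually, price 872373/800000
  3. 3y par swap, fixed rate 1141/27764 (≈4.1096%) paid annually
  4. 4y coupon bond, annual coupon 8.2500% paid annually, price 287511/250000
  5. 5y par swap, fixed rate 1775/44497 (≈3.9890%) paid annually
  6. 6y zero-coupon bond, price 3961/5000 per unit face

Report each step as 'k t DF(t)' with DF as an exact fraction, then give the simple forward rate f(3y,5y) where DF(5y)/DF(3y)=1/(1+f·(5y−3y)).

1 1 239/250
2 2 1869/2000
3 3 8859/10000
4 4 2127/2500
5 5 329/400
6 6 3961/5000
f(3y,5y) = ((8859/10000)/(329/400) − 1)/(2) = 317/8225 ≈ 3.8541%

step 1 [1y] zero: DF = P = 239/250 ≈ 0.956000
step 2 [2y] bond c/1=33/400: DF=(872373/800000 − 33/400·(0.956000))/(1+33/400) = 1869/2000 ≈ 0.934500
step 3 [3y] swap r/1=1141/27764: DF=(1 − 1141/27764·(0.956000+0.934500))/(1+1141/27764) = 8859/10000 ≈ 0.885900
step 4 [4y] bond c/1=33/400: DF=(287511/250000 − 33/400·(0.956000+0.934500+0.885900))/(1+33/400) = 2127/2500 ≈ 0.850800
step 5 [5y] swap r/1=1775/44497: DF=(1 − 1775/44497·(0.956000+0.934500+0.885900+0.850800))/(1+1775/44497) = 329/400 ≈ 0.822500
step 6 [6y] zero: DF = P = 3961/5000 ≈ 0.792200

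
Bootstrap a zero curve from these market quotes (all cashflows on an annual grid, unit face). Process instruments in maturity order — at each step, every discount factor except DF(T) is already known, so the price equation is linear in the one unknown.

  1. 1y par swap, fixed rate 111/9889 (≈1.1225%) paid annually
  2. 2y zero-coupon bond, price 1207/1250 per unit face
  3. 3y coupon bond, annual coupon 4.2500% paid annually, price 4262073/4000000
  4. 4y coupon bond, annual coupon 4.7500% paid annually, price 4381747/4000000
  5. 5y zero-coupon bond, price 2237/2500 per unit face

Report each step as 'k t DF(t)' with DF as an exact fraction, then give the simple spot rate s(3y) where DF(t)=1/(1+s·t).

step 1 [1y] swap r/1=111/9889: DF=(1 − 111/9889·(0))/(1+111/9889) = 9889/10000 ≈ 0.988900
step 2 [2y] zero: DF = P = 1207/1250 ≈ 0.965600
step 3 [3y] bond c/1=17/400: DF=(4262073/4000000 − 17/400·(0.988900+0.965600))/(1+17/400) = 589/625 ≈ 0.942400
step 4 [4y] bond c/1=19/400: DF=(4381747/4000000 − 19/400·(0.988900+0.965600+0.942400))/(1+19/400) = 1143/1250 ≈ 0.914400
step 5 [5y] zero: DF = P = 2237/2500 ≈ 0.894800

1 1 9889/10000
2 2 1207/1250
3 3 589/625
4 4 1143/1250
5 5 2237/2500
s(3y) = (1/(589/625) − 1)/(3) = 12/589 ≈ 2.0374%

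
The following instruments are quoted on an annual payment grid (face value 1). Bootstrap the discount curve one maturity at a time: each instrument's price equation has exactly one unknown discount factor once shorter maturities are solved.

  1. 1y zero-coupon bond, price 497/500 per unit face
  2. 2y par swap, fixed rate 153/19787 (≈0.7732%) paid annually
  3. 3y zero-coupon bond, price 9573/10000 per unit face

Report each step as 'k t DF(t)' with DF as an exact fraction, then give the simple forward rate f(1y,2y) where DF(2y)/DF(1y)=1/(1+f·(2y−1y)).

1 1 497/500
2 2 9847/10000
3 3 9573/10000
f(1y,2y) = ((497/500)/(9847/10000) − 1)/(1) = 93/9847 ≈ 0.9445%

step 1 [1y] zero: DF = P = 497/500 ≈ 0.994000
step 2 [2y] swap r/1=153/19787: DF=(1 − 153/19787·(0.994000))/(1+153/19787) = 9847/10000 ≈ 0.984700
step 3 [3y] zero: DF = P = 9573/10000 ≈ 0.957300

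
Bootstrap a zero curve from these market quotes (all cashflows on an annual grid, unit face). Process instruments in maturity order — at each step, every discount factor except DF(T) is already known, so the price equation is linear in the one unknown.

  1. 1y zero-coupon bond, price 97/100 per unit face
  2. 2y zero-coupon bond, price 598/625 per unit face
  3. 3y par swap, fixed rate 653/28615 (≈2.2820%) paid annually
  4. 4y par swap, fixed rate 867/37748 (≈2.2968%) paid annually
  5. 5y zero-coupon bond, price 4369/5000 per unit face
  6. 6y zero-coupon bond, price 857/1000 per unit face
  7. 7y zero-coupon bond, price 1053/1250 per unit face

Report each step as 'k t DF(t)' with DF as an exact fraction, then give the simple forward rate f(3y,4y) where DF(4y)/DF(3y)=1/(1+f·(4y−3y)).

step 1 [1y] zero: DF = P = 97/100 ≈ 0.970000
step 2 [2y] zero: DF = P = 598/625 ≈ 0.956800
step 3 [3y] swap r/1=653/28615: DF=(1 − 653/28615·(0.970000+0.956800))/(1+653/28615) = 9347/10000 ≈ 0.934700
step 4 [4y] swap r/1=867/37748: DF=(1 − 867/37748·(0.970000+0.956800+0.934700))/(1+867/37748) = 9133/10000 ≈ 0.913300
step 5 [5y] zero: DF = P = 4369/5000 ≈ 0.873800
step 6 [6y] zero: DF = P = 857/1000 ≈ 0.857000
step 7 [7y] zero: DF = P = 1053/1250 ≈ 0.842400

1 1 97/100
2 2 598/625
3 3 9347/10000
4 4 9133/10000
5 5 4369/5000
6 6 857/1000
7 7 1053/1250
f(3y,4y) = ((9347/10000)/(9133/10000) − 1)/(1) = 214/9133 ≈ 2.3432%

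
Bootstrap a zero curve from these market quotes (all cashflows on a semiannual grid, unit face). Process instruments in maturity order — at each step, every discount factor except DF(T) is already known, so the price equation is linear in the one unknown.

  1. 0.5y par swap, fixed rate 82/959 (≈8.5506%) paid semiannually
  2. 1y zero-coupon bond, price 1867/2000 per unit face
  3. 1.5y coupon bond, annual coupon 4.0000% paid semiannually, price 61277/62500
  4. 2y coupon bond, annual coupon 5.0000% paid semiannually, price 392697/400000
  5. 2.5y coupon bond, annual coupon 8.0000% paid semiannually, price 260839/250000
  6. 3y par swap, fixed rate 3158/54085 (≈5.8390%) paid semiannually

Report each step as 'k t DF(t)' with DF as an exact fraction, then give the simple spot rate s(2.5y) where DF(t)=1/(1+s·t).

step 1 [0.5y] swap r/2=41/959: DF=(1 − 41/959·(0))/(1+41/959) = 959/1000 ≈ 0.959000
step 2 [1y] zero: DF = P = 1867/2000 ≈ 0.933500
step 3 [1.5y] bond c/2=1/50: DF=(61277/62500 − 1/50·(0.959000+0.933500))/(1+1/50) = 9241/10000 ≈ 0.924100
step 4 [2y] bond c/2=1/40: DF=(392697/400000 − 1/40·(0.959000+0.933500+0.924100))/(1+1/40) = 8891/10000 ≈ 0.889100
step 5 [2.5y] bond c/2=1/25: DF=(260839/250000 − 1/25·(0.959000+0.933500+0.924100+0.889100))/(1+1/25) = 8607/10000 ≈ 0.860700
step 6 [3y] swap r/2=1579/54085: DF=(1 − 1579/54085·(0.959000+0.933500+0.924100+0.889100+0.860700))/(1+1579/54085) = 8421/10000 ≈ 0.842100

1 1/2 959/1000
2 1 1867/2000
3 3/2 9241/10000
4 2 8891/10000
5 5/2 8607/10000
6 3 8421/10000
s(2.5y) = (1/(8607/10000) − 1)/(5/2) = 2786/43035 ≈ 6.4738%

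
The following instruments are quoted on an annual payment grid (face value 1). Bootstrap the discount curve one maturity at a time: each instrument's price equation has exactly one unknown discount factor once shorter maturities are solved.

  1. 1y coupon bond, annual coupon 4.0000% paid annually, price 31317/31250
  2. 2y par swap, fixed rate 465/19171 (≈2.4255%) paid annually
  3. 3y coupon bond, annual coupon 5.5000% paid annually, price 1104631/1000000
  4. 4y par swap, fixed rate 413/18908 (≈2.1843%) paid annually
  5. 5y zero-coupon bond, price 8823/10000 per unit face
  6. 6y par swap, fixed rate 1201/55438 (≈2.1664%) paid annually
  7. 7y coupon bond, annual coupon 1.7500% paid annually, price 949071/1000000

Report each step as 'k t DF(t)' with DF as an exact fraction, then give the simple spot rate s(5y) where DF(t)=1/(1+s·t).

1 1 2409/2500
2 2 1907/2000
3 3 9471/10000
4 4 4587/5000
5 5 8823/10000
6 6 8799/10000
7 7 4187/5000
s(5y) = (1/(8823/10000) − 1)/(5) = 1177/44115 ≈ 2.6680%

step 1 [1y] bond c/1=1/25: DF=(31317/31250 − 1/25·(0))/(1+1/25) = 2409/2500 ≈ 0.963600
step 2 [2y] swap r/1=465/19171: DF=(1 − 465/19171·(0.963600))/(1+465/19171) = 1907/2000 ≈ 0.953500
step 3 [3y] bond c/1=11/200: DF=(1104631/1000000 − 11/200·(0.963600+0.953500))/(1+11/200) = 9471/10000 ≈ 0.947100
step 4 [4y] swap r/1=413/18908: DF=(1 − 413/18908·(0.963600+0.953500+0.947100))/(1+413/18908) = 4587/5000 ≈ 0.917400
step 5 [5y] zero: DF = P = 8823/10000 ≈ 0.882300
step 6 [6y] swap r/1=1201/55438: DF=(1 − 1201/55438·(0.963600+0.953500+0.947100+0.917400+0.882300))/(1+1201/55438) = 8799/10000 ≈ 0.879900
step 7 [7y] bond c/1=7/400: DF=(949071/1000000 − 7/400·(0.963600+0.953500+0.947100+0.917400+0.882300+0.879900))/(1+7/400) = 4187/5000 ≈ 0.837400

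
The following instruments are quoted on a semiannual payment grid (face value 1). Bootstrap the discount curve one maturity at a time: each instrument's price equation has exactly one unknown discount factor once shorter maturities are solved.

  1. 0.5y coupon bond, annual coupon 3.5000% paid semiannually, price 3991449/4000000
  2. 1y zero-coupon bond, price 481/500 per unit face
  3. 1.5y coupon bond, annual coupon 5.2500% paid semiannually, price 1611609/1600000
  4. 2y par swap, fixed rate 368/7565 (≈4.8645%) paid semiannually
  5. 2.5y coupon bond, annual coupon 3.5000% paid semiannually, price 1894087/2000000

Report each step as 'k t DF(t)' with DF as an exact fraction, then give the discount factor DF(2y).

step 1 [0.5y] bond c/2=7/400: DF=(3991449/4000000 − 7/400·(0))/(1+7/400) = 9807/10000 ≈ 0.980700
step 2 [1y] zero: DF = P = 481/500 ≈ 0.962000
step 3 [1.5y] bond c/2=21/800: DF=(1611609/1600000 − 21/800·(0.980700+0.962000))/(1+21/800) = 4659/5000 ≈ 0.931800
step 4 [2y] swap r/2=184/7565: DF=(1 − 184/7565·(0.980700+0.962000+0.931800))/(1+184/7565) = 227/250 ≈ 0.908000
step 5 [2.5y] bond c/2=7/400: DF=(1894087/2000000 − 7/400·(0.980700+0.962000+0.931800+0.908000))/(1+7/400) = 8657/10000 ≈ 0.865700

1 1/2 9807/10000
2 1 481/500
3 3/2 4659/5000
4 2 227/250
5 5/2 8657/10000
DF(2y) = 227/250 ≈ 0.908000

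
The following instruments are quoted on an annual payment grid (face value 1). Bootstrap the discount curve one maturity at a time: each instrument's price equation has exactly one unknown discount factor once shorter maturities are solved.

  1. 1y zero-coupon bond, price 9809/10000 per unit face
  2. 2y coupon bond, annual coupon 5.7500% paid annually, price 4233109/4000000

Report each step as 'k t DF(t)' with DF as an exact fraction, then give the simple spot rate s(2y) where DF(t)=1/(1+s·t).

step 1 [1y] zero: DF = P = 9809/10000 ≈ 0.980900
step 2 [2y] bond c/1=23/400: DF=(4233109/4000000 − 23/400·(0.980900))/(1+23/400) = 4737/5000 ≈ 0.947400

1 1 9809/10000
2 2 4737/5000
s(2y) = (1/(4737/5000) − 1)/(2) = 263/9474 ≈ 2.7760%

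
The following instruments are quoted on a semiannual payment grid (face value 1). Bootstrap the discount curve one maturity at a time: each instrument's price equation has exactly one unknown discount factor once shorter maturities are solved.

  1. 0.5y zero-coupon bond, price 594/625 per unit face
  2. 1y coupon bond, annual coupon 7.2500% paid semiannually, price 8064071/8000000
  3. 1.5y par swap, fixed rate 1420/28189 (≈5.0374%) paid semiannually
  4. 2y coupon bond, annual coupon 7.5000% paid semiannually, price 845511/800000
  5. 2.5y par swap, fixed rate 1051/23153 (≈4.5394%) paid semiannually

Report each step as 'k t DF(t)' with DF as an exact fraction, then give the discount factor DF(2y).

step 1 [0.5y] zero: DF = P = 594/625 ≈ 0.950400
step 2 [1y] bond c/2=29/800: DF=(8064071/8000000 − 29/800·(0.950400))/(1+29/800) = 1879/2000 ≈ 0.939500
step 3 [1.5y] swap r/2=710/28189: DF=(1 − 710/28189·(0.950400+0.939500))/(1+710/28189) = 929/1000 ≈ 0.929000
step 4 [2y] bond c/2=3/80: DF=(845511/800000 − 3/80·(0.950400+0.939500+0.929000))/(1+3/80) = 573/625 ≈ 0.916800
step 5 [2.5y] swap r/2=1051/46306: DF=(1 − 1051/46306·(0.950400+0.939500+0.929000+0.916800))/(1+1051/46306) = 8949/10000 ≈ 0.894900

1 1/2 594/625
2 1 1879/2000
3 3/2 929/1000
4 2 573/625
5 5/2 8949/10000
DF(2y) = 573/625 ≈ 0.916800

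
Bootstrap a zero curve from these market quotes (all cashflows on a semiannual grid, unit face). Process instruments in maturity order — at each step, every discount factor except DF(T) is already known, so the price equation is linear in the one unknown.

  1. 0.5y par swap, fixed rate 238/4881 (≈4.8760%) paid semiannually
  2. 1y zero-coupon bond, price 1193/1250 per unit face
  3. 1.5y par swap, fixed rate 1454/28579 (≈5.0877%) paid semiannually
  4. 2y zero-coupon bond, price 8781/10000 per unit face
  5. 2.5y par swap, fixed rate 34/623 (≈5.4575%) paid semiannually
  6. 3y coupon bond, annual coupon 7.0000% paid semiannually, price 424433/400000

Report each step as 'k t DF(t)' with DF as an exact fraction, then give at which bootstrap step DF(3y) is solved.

step 1 [0.5y] swap r/2=119/4881: DF=(1 − 119/4881·(0))/(1+119/4881) = 4881/5000 ≈ 0.976200
step 2 [1y] zero: DF = P = 1193/1250 ≈ 0.954400
step 3 [1.5y] swap r/2=727/28579: DF=(1 − 727/28579·(0.976200+0.954400))/(1+727/28579) = 9273/10000 ≈ 0.927300
step 4 [2y] zero: DF = P = 8781/10000 ≈ 0.878100
step 5 [2.5y] swap r/2=17/623: DF=(1 − 17/623·(0.976200+0.954400+0.927300+0.878100))/(1+17/623) = 4371/5000 ≈ 0.874200
step 6 [3y] bond c/2=7/200: DF=(424433/400000 − 7/200·(0.976200+0.954400+0.927300+0.878100+0.874200))/(1+7/200) = 8693/10000 ≈ 0.869300

1 1/2 4881/5000
2 1 1193/1250
3 3/2 9273/10000
4 2 8781/10000
5 5/2 4371/5000
6 3 8693/10000
DF(3y) is solved at step 6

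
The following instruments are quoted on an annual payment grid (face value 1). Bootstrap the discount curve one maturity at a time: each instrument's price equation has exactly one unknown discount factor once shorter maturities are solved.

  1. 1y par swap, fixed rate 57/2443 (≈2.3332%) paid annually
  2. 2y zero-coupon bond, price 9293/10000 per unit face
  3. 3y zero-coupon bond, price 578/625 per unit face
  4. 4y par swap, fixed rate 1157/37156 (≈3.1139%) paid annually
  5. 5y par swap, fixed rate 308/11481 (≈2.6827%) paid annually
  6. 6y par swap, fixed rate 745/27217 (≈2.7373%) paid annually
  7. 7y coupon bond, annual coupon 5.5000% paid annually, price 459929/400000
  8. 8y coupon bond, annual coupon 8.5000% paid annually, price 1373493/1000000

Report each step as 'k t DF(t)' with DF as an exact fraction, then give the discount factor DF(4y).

1 1 2443/2500
2 2 9293/10000
3 3 578/625
4 4 8843/10000
5 5 548/625
6 6 851/1000
7 7 8061/10000
8 8 7763/10000
DF(4y) = 8843/10000 ≈ 0.884300

step 1 [1y] swap r/1=57/2443: DF=(1 − 57/2443·(0))/(1+57/2443) = 2443/2500 ≈ 0.977200
step 2 [2y] zero: DF = P = 9293/10000 ≈ 0.929300
step 3 [3y] zero: DF = P = 578/625 ≈ 0.924800
step 4 [4y] swap r/1=1157/37156: DF=(1 − 1157/37156·(0.977200+0.929300+0.924800))/(1+1157/37156) = 8843/10000 ≈ 0.884300
step 5 [5y] swap r/1=308/11481: DF=(1 − 308/11481·(0.977200+0.929300+0.924800+0.884300))/(1+308/11481) = 548/625 ≈ 0.876800
step 6 [6y] swap r/1=745/27217: DF=(1 − 745/27217·(0.977200+0.929300+0.924800+0.884300+0.876800))/(1+745/27217) = 851/1000 ≈ 0.851000
step 7 [7y] bond c/1=11/200: DF=(459929/400000 − 11/200·(0.977200+0.929300+0.924800+0.884300+0.876800+0.851000))/(1+11/200) = 8061/10000 ≈ 0.806100
step 8 [8y] bond c/1=17/200: DF=(1373493/1000000 − 17/200·(0.977200+0.929300+0.924800+0.884300+0.876800+0.851000+0.806100))/(1+17/200) = 7763/10000 ≈ 0.776300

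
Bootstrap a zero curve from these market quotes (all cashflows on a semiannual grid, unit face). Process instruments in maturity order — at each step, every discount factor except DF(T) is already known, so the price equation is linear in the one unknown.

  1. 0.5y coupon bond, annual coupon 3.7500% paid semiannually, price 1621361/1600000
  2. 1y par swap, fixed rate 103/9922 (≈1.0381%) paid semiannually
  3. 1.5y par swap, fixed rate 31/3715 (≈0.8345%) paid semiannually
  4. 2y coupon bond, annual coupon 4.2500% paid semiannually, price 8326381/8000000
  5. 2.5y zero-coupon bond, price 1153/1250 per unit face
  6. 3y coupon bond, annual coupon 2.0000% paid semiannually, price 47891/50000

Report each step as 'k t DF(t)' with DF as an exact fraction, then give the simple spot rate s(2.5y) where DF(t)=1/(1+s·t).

step 1 [0.5y] bond c/2=3/160: DF=(1621361/1600000 − 3/160·(0))/(1+3/160) = 9947/10000 ≈ 0.994700
step 2 [1y] swap r/2=103/19844: DF=(1 − 103/19844·(0.994700))/(1+103/19844) = 9897/10000 ≈ 0.989700
step 3 [1.5y] swap r/2=31/7430: DF=(1 − 31/7430·(0.994700+0.989700))/(1+31/7430) = 2469/2500 ≈ 0.987600
step 4 [2y] bond c/2=17/800: DF=(8326381/8000000 − 17/800·(0.994700+0.989700+0.987600))/(1+17/800) = 9573/10000 ≈ 0.957300
step 5 [2.5y] zero: DF = P = 1153/1250 ≈ 0.922400
step 6 [3y] bond c/2=1/100: DF=(47891/50000 − 1/100·(0.994700+0.989700+0.987600+0.957300+0.922400))/(1+1/100) = 9003/10000 ≈ 0.900300

1 1/2 9947/10000
2 1 9897/10000
3 3/2 2469/2500
4 2 9573/10000
5 5/2 1153/1250
6 3 9003/10000
s(2.5y) = (1/(1153/1250) − 1)/(5/2) = 194/5765 ≈ 3.3651%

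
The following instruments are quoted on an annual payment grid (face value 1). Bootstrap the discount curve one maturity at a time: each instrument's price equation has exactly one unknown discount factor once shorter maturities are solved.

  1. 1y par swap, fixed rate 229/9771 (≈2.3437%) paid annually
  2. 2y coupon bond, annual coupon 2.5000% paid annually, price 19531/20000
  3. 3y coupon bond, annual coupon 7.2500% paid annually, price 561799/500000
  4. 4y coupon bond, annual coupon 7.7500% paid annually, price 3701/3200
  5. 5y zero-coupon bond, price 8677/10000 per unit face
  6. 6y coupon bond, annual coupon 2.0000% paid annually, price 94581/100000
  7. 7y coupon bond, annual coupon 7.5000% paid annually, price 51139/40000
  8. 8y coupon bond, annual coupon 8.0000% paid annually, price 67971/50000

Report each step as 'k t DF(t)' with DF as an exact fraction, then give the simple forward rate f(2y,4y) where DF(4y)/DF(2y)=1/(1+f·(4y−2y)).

step 1 [1y] swap r/1=229/9771: DF=(1 − 229/9771·(0))/(1+229/9771) = 9771/10000 ≈ 0.977100
step 2 [2y] bond c/1=1/40: DF=(19531/20000 − 1/40·(0.977100))/(1+1/40) = 9289/10000 ≈ 0.928900
step 3 [3y] bond c/1=29/400: DF=(561799/500000 − 29/400·(0.977100+0.928900))/(1+29/400) = 2297/2500 ≈ 0.918800
step 4 [4y] bond c/1=31/400: DF=(3701/3200 − 31/400·(0.977100+0.928900+0.918800))/(1+31/400) = 4351/5000 ≈ 0.870200
step 5 [5y] zero: DF = P = 8677/10000 ≈ 0.867700
step 6 [6y] bond c/1=1/50: DF=(94581/100000 − 1/50·(0.977100+0.928900+0.918800+0.870200+0.867700))/(1+1/50) = 4189/5000 ≈ 0.837800
step 7 [7y] bond c/1=3/40: DF=(51139/40000 − 3/40·(0.977100+0.928900+0.918800+0.870200+0.867700+0.837800))/(1+3/40) = 13/16 ≈ 0.812500
step 8 [8y] bond c/1=2/25: DF=(67971/50000 − 2/25·(0.977100+0.928900+0.918800+0.870200+0.867700+0.837800+0.812500))/(1+2/25) = 1597/2000 ≈ 0.798500

1 1 9771/10000
2 2 9289/10000
3 3 2297/2500
4 4 4351/5000
5 5 8677/10000
6 6 4189/5000
7 7 13/16
8 8 1597/2000
f(2y,4y) = ((9289/10000)/(4351/5000) − 1)/(2) = 587/17404 ≈ 3.3728%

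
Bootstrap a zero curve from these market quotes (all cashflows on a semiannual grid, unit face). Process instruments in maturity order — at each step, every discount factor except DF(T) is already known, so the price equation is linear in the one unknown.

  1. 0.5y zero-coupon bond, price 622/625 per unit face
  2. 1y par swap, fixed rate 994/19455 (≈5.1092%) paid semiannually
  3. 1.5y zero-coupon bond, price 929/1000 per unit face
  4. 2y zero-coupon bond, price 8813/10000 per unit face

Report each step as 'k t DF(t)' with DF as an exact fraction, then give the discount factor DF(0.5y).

step 1 [0.5y] zero: DF = P = 622/625 ≈ 0.995200
step 2 [1y] swap r/2=497/19455: DF=(1 − 497/19455·(0.995200))/(1+497/19455) = 9503/10000 ≈ 0.950300
step 3 [1.5y] zero: DF = P = 929/1000 ≈ 0.929000
step 4 [2y] zero: DF = P = 8813/10000 ≈ 0.881300

1 1/2 622/625
2 1 9503/10000
3 3/2 929/1000
4 2 8813/10000
DF(0.5y) = 622/625 ≈ 0.995200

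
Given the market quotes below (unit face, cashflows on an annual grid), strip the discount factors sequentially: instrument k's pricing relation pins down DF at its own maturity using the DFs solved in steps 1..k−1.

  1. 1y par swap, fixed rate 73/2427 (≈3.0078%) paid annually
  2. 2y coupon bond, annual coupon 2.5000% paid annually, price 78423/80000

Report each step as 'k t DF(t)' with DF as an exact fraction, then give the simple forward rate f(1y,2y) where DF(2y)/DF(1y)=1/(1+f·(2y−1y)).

step 1 [1y] swap r/1=73/2427: DF=(1 − 73/2427·(0))/(1+73/2427) = 2427/2500 ≈ 0.970800
step 2 [2y] bond c/1=1/40: DF=(78423/80000 − 1/40·(0.970800))/(1+1/40) = 9327/10000 ≈ 0.932700

1 1 2427/2500
2 2 9327/10000
f(1y,2y) = ((2427/2500)/(9327/10000) − 1)/(1) = 127/3109 ≈ 4.0849%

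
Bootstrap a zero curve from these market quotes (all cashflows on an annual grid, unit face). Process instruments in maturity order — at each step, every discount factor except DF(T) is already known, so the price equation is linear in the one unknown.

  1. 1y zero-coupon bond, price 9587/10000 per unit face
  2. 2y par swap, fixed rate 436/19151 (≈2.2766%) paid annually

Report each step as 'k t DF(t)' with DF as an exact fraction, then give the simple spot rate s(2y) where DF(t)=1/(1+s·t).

step 1 [1y] zero: DF = P = 9587/10000 ≈ 0.958700
step 2 [2y] swap r/1=436/19151: DF=(1 − 436/19151·(0.958700))/(1+436/19151) = 2391/2500 ≈ 0.956400

1 1 9587/10000
2 2 2391/2500
s(2y) = (1/(2391/2500) − 1)/(2) = 109/4782 ≈ 2.2794%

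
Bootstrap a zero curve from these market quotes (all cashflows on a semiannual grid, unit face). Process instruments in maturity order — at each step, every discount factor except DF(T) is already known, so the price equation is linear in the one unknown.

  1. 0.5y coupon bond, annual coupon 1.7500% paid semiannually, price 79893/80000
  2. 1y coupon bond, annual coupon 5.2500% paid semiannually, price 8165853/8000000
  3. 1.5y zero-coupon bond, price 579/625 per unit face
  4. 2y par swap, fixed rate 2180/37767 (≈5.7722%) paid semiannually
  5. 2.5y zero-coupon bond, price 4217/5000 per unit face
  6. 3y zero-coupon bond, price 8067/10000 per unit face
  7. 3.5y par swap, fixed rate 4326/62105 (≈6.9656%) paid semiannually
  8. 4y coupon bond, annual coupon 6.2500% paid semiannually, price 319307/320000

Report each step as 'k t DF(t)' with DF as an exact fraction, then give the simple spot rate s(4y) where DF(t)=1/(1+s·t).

1 1/2 99/100
2 1 9693/10000
3 3/2 579/625
4 2 891/1000
5 5/2 4217/5000
6 3 8067/10000
7 7/2 7837/10000
8 4 3897/5000
s(4y) = (1/(3897/5000) − 1)/(4) = 1103/15588 ≈ 7.0760%

step 1 [0.5y] bond c/2=7/800: DF=(79893/80000 − 7/800·(0))/(1+7/800) = 99/100 ≈ 0.990000
step 2 [1y] bond c/2=21/800: DF=(8165853/8000000 − 21/800·(0.990000))/(1+21/800) = 9693/10000 ≈ 0.969300
step 3 [1.5y] zero: DF = P = 579/625 ≈ 0.926400
step 4 [2y] swap r/2=1090/37767: DF=(1 − 1090/37767·(0.990000+0.969300+0.926400))/(1+1090/37767) = 891/1000 ≈ 0.891000
step 5 [2.5y] zero: DF = P = 4217/5000 ≈ 0.843400
step 6 [3y] zero: DF = P = 8067/10000 ≈ 0.806700
step 7 [3.5y] swap r/2=2163/62105: DF=(1 − 2163/62105·(0.990000+0.969300+0.926400+0.891000+0.843400+0.806700))/(1+2163/62105) = 7837/10000 ≈ 0.783700
step 8 [4y] bond c/2=1/32: DF=(319307/320000 − 1/32·(0.990000+0.969300+0.926400+0.891000+0.843400+0.806700+0.783700))/(1+1/32) = 3897/5000 ≈ 0.779400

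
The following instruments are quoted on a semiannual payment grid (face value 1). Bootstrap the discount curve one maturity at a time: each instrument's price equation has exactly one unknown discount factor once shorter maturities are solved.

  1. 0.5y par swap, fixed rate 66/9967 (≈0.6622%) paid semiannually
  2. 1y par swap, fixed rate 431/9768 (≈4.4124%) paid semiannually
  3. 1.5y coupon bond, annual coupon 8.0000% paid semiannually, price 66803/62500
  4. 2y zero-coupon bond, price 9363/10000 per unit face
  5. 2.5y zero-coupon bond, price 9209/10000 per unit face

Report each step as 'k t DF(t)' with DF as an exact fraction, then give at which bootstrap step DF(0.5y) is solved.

step 1 [0.5y] swap r/2=33/9967: DF=(1 − 33/9967·(0))/(1+33/9967) = 9967/10000 ≈ 0.996700
step 2 [1y] swap r/2=431/19536: DF=(1 − 431/19536·(0.996700))/(1+431/19536) = 9569/10000 ≈ 0.956900
step 3 [1.5y] bond c/2=1/25: DF=(66803/62500 − 1/25·(0.996700+0.956900))/(1+1/25) = 4763/5000 ≈ 0.952600
step 4 [2y] zero: DF = P = 9363/10000 ≈ 0.936300
step 5 [2.5y] zero: DF = P = 9209/10000 ≈ 0.920900

1 1/2 9967/10000
2 1 9569/10000
3 3/2 4763/5000
4 2 9363/10000
5 5/2 9209/10000
DF(0.5y) is solved at step 1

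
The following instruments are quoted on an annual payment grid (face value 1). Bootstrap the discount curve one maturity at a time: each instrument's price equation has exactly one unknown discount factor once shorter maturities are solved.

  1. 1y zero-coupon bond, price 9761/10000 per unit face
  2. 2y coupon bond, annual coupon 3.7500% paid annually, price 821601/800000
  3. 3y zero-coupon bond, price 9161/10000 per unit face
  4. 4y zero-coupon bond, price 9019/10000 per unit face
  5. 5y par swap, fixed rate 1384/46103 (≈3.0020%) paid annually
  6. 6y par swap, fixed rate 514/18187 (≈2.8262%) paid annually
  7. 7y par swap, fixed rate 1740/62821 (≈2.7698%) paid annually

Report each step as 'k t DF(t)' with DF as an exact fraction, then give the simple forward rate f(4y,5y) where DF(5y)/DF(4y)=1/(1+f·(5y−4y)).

step 1 [1y] zero: DF = P = 9761/10000 ≈ 0.976100
step 2 [2y] bond c/1=3/80: DF=(821601/800000 − 3/80·(0.976100))/(1+3/80) = 4773/5000 ≈ 0.954600
step 3 [3y] zero: DF = P = 9161/10000 ≈ 0.916100
step 4 [4y] zero: DF = P = 9019/10000 ≈ 0.901900
step 5 [5y] swap r/1=1384/46103: DF=(1 − 1384/46103·(0.976100+0.954600+0.916100+0.901900))/(1+1384/46103) = 1077/1250 ≈ 0.861600
step 6 [6y] swap r/1=514/18187: DF=(1 − 514/18187·(0.976100+0.954600+0.916100+0.901900+0.861600))/(1+514/18187) = 4229/5000 ≈ 0.845800
step 7 [7y] swap r/1=1740/62821: DF=(1 − 1740/62821·(0.976100+0.954600+0.916100+0.901900+0.861600+0.845800))/(1+1740/62821) = 413/500 ≈ 0.826000

1 1 9761/10000
2 2 4773/5000
3 3 9161/10000
4 4 9019/10000
5 5 1077/1250
6 6 4229/5000
7 7 413/500
f(4y,5y) = ((9019/10000)/(1077/1250) − 1)/(1) = 403/8616 ≈ 4.6773%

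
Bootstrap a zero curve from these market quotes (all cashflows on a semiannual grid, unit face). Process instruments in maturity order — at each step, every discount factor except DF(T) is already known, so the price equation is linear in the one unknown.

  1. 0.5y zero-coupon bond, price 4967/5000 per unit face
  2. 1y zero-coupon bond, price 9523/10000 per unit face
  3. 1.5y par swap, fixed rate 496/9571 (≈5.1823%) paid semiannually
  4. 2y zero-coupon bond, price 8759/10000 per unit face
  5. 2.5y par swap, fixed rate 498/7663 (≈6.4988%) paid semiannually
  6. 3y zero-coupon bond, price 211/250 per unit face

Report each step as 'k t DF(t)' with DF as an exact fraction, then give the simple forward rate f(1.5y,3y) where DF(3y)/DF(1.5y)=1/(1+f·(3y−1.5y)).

1 1/2 4967/5000
2 1 9523/10000
3 3/2 1157/1250
4 2 8759/10000
5 5/2 4253/5000
6 3 211/250
f(1.5y,3y) = ((1157/1250)/(211/250) − 1)/(3/2) = 68/1055 ≈ 6.4455%

step 1 [0.5y] zero: DF = P = 4967/5000 ≈ 0.993400
step 2 [1y] zero: DF = P = 9523/10000 ≈ 0.952300
step 3 [1.5y] swap r/2=248/9571: DF=(1 − 248/9571·(0.993400+0.952300))/(1+248/9571) = 1157/1250 ≈ 0.925600
step 4 [2y] zero: DF = P = 8759/10000 ≈ 0.875900
step 5 [2.5y] swap r/2=249/7663: DF=(1 − 249/7663·(0.993400+0.952300+0.925600+0.875900))/(1+249/7663) = 4253/5000 ≈ 0.850600
step 6 [3y] zero: DF = P = 211/250 ≈ 0.844000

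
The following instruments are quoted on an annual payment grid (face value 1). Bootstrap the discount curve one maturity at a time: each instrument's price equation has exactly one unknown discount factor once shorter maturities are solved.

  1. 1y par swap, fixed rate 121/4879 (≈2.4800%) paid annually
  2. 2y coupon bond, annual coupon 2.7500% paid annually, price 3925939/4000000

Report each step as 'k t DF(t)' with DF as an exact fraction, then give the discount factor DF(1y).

1 1 4879/5000
2 2 9291/10000
DF(1y) = 4879/5000 ≈ 0.975800

step 1 [1y] swap r/1=121/4879: DF=(1 − 121/4879·(0))/(1+121/4879) = 4879/5000 ≈ 0.975800
step 2 [2y] bond c/1=11/400: DF=(3925939/4000000 − 11/400·(0.975800))/(1+11/400) = 9291/10000 ≈ 0.929100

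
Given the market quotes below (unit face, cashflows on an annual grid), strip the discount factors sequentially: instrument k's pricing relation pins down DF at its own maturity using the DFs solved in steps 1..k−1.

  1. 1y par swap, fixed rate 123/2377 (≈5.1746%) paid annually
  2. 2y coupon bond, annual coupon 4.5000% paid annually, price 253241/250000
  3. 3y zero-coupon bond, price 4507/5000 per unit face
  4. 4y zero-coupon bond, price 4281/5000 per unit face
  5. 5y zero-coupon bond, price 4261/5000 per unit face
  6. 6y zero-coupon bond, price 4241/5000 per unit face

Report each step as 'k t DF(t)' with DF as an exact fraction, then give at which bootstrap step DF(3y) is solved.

1 1 2377/2500
2 2 2321/2500
3 3 4507/5000
4 4 4281/5000
5 5 4261/5000
6 6 4241/5000
DF(3y) is solved at step 3

step 1 [1y] swap r/1=123/2377: DF=(1 − 123/2377·(0))/(1+123/2377) = 2377/2500 ≈ 0.950800
step 2 [2y] bond c/1=9/200: DF=(253241/250000 − 9/200·(0.950800))/(1+9/200) = 2321/2500 ≈ 0.928400
step 3 [3y] zero: DF = P = 4507/5000 ≈ 0.901400
step 4 [4y] zero: DF = P = 4281/5000 ≈ 0.856200
step 5 [5y] zero: DF = P = 4261/5000 ≈ 0.852200
step 6 [6y] zero: DF = P = 4241/5000 ≈ 0.848200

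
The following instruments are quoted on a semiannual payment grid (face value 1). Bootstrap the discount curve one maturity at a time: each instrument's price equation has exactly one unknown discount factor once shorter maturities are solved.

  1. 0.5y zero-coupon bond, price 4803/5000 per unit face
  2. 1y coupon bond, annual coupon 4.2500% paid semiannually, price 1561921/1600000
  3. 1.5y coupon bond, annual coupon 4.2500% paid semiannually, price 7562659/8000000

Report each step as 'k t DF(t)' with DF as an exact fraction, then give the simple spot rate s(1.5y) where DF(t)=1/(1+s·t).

1 1/2 4803/5000
2 1 9359/10000
3 3/2 4431/5000
s(1.5y) = (1/(4431/5000) − 1)/(3/2) = 1138/13293 ≈ 8.5609%

step 1 [0.5y] zero: DF = P = 4803/5000 ≈ 0.960600
step 2 [1y] bond c/2=17/800: DF=(1561921/1600000 − 17/800·(0.960600))/(1+17/800) = 9359/10000 ≈ 0.935900
step 3 [1.5y] bond c/2=17/800: DF=(7562659/8000000 − 17/800·(0.960600+0.935900))/(1+17/800) = 4431/5000 ≈ 0.886200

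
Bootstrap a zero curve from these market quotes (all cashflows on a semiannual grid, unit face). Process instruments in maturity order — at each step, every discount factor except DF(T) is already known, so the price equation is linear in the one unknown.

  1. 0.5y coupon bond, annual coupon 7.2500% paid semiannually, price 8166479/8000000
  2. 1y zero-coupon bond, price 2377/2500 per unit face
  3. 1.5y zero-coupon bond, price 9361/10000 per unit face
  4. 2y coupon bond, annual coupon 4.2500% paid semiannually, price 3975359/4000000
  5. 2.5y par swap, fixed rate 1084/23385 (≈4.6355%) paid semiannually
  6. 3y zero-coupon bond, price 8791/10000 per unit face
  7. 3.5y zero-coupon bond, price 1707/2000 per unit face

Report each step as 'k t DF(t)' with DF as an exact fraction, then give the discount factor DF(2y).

step 1 [0.5y] bond c/2=29/800: DF=(8166479/8000000 − 29/800·(0))/(1+29/800) = 9851/10000 ≈ 0.985100
step 2 [1y] zero: DF = P = 2377/2500 ≈ 0.950800
step 3 [1.5y] zero: DF = P = 9361/10000 ≈ 0.936100
step 4 [2y] bond c/2=17/800: DF=(3975359/4000000 − 17/800·(0.985100+0.950800+0.936100))/(1+17/800) = 4567/5000 ≈ 0.913400
step 5 [2.5y] swap r/2=542/23385: DF=(1 − 542/23385·(0.985100+0.950800+0.936100+0.913400))/(1+542/23385) = 2229/2500 ≈ 0.891600
step 6 [3y] zero: DF = P = 8791/10000 ≈ 0.879100
step 7 [3.5y] zero: DF = P = 1707/2000 ≈ 0.853500

1 1/2 9851/10000
2 1 2377/2500
3 3/2 9361/10000
4 2 4567/5000
5 5/2 2229/2500
6 3 8791/10000
7 7/2 1707/2000
DF(2y) = 4567/5000 ≈ 0.913400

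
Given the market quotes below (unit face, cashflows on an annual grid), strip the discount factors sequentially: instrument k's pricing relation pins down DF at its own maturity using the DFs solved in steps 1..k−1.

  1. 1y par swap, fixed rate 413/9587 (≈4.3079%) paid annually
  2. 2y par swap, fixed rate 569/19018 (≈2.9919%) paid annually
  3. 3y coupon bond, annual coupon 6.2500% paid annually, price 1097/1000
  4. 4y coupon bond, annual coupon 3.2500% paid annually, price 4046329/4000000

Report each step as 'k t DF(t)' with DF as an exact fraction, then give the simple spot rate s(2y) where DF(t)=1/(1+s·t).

step 1 [1y] swap r/1=413/9587: DF=(1 − 413/9587·(0))/(1+413/9587) = 9587/10000 ≈ 0.958700
step 2 [2y] swap r/1=569/19018: DF=(1 − 569/19018·(0.958700))/(1+569/19018) = 9431/10000 ≈ 0.943100
step 3 [3y] bond c/1=1/16: DF=(1097/1000 − 1/16·(0.958700+0.943100))/(1+1/16) = 4603/5000 ≈ 0.920600
step 4 [4y] bond c/1=13/400: DF=(4046329/4000000 − 13/400·(0.958700+0.943100+0.920600))/(1+13/400) = 8909/10000 ≈ 0.890900

1 1 9587/10000
2 2 9431/10000
3 3 4603/5000
4 4 8909/10000
s(2y) = (1/(9431/10000) − 1)/(2) = 569/18862 ≈ 3.0166%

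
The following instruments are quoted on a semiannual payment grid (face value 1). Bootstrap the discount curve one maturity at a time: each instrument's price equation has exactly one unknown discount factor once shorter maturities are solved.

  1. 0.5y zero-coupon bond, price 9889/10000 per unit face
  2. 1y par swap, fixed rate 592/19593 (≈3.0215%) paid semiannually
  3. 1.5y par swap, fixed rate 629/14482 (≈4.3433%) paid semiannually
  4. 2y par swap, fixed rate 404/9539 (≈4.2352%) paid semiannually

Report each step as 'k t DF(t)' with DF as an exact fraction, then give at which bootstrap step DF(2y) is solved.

1 1/2 9889/10000
2 1 1213/1250
3 3/2 9371/10000
4 2 1149/1250
DF(2y) is solved at step 4

step 1 [0.5y] zero: DF = P = 9889/10000 ≈ 0.988900
step 2 [1y] swap r/2=296/19593: DF=(1 − 296/19593·(0.988900))/(1+296/19593) = 1213/1250 ≈ 0.970400
step 3 [1.5y] swap r/2=629/28964: DF=(1 − 629/28964·(0.988900+0.970400))/(1+629/28964) = 9371/10000 ≈ 0.937100
step 4 [2y] swap r/2=202/9539: DF=(1 − 202/9539·(0.988900+0.970400+0.937100))/(1+202/9539) = 1149/1250 ≈ 0.919200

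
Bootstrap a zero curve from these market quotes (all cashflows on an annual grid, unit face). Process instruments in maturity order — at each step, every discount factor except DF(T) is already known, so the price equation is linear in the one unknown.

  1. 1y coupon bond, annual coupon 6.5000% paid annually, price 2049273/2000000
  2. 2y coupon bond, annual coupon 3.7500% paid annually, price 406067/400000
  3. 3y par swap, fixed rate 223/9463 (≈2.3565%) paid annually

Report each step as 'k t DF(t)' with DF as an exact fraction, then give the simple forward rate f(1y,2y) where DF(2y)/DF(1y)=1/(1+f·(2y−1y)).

step 1 [1y] bond c/1=13/200: DF=(2049273/2000000 − 13/200·(0))/(1+13/200) = 9621/10000 ≈ 0.962100
step 2 [2y] bond c/1=3/80: DF=(406067/400000 − 3/80·(0.962100))/(1+3/80) = 9437/10000 ≈ 0.943700
step 3 [3y] swap r/1=223/9463: DF=(1 − 223/9463·(0.962100+0.943700))/(1+223/9463) = 9331/10000 ≈ 0.933100

1 1 9621/10000
2 2 9437/10000
3 3 9331/10000
f(1y,2y) = ((9621/10000)/(9437/10000) − 1)/(1) = 184/9437 ≈ 1.9498%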